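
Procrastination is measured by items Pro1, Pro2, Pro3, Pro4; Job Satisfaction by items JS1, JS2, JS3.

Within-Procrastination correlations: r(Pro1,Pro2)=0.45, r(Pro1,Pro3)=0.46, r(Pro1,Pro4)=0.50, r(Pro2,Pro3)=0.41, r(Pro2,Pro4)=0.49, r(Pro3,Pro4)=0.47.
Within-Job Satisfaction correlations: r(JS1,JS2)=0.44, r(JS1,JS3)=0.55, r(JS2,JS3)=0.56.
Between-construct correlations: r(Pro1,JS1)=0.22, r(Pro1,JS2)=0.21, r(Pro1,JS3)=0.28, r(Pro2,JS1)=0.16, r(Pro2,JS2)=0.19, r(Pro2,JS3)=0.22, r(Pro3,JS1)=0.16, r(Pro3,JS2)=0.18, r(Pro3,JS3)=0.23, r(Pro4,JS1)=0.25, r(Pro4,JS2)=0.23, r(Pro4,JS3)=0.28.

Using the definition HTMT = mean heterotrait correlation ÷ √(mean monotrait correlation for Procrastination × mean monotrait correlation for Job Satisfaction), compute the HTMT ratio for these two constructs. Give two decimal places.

Mean heterotrait r = 2.61/12 = 0.2175.
Mean within-Pro = 2.78/6 = 0.4633; mean within-JS = 1.55/3 = 0.5167.
Geometric mean = √(0.4633 × 0.5167) = 0.4893.
HTMT = 0.2175 / 0.4893 = 0.44.

0.44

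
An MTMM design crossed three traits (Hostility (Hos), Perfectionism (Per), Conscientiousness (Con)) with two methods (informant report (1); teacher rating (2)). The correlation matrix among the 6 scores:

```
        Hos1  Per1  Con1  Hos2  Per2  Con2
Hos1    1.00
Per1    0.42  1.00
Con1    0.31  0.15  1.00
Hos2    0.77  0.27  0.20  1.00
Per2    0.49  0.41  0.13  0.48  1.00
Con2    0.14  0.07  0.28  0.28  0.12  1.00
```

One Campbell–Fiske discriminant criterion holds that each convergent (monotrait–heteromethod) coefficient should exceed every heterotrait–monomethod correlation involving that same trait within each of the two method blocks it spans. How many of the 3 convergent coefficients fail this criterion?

2

Each convergent coefficient versus the relevant comparison correlations:
Hos (methods 1·2): 0.77 vs {0.42, 0.48, 0.31, 0.28} → pass.
Per (methods 1·2): 0.41 vs {0.42, 0.48, 0.15, 0.12} → fail.
Con (methods 1·2): 0.28 vs {0.31, 0.28, 0.15, 0.12} → fail.
2 of 3 fail.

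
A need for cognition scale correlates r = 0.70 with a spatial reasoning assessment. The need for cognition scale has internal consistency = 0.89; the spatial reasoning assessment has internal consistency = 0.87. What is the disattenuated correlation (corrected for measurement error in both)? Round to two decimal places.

0.80

r_true = r_obs / √(r_xx · r_yy) = 0.70 / √(0.89 × 0.87) = 0.70 / √0.7743 = 0.70 / 0.8799 ≈ 0.80.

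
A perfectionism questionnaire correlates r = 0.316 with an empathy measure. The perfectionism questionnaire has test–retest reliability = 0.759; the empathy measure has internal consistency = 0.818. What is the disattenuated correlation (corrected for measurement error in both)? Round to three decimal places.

r_true = r_obs / √(r_xx · r_yy) = 0.316 / √(0.759 × 0.818) = 0.316 / √0.620862 = 0.316 / 0.7879 ≈ 0.401.

0.401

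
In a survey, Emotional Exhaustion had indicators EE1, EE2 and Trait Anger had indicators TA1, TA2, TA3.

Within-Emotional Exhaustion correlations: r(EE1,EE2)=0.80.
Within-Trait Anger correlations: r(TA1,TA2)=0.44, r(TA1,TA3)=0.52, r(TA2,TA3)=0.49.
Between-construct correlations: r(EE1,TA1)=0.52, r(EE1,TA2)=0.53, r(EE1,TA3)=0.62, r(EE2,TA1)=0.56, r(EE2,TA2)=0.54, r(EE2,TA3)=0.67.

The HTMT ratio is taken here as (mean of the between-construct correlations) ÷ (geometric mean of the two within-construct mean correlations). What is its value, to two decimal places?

0.92

Mean heterotrait r = 3.44/6 = 0.5733.
Mean within-EE = 0.80/1 = 0.8000; mean within-TA = 1.45/3 = 0.4833.
Geometric mean = √(0.8000 × 0.4833) = 0.6218.
HTMT = 0.5733 / 0.6218 = 0.92.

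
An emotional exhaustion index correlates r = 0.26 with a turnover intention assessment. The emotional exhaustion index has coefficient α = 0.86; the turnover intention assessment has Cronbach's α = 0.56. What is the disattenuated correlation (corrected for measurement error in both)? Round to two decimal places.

0.37

r_true = r_obs / √(r_xx · r_yy) = 0.26 / √(0.86 × 0.56) = 0.26 / √0.4816 = 0.26 / 0.6940 ≈ 0.37.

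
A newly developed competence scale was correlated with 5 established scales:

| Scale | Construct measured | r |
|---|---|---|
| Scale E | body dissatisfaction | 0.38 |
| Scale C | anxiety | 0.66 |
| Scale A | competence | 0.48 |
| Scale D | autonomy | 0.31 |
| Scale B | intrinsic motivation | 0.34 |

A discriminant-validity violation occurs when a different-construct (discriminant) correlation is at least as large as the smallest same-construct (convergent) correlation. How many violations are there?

1

Convergent (same construct = competence): Scale A.
Smallest convergent = 0.48. Discriminant values: 0.38, 0.66, 0.31, 0.34; count ≥ 0.48 → 1.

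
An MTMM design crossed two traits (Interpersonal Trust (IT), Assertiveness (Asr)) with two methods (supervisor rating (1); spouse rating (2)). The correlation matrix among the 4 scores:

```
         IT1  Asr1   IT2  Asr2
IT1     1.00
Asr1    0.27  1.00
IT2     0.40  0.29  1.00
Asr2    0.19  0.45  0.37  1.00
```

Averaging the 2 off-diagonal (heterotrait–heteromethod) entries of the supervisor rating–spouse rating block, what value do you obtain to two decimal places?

0.24

HTHM values (method 1 × method 2): 0.19, 0.29; mean = 0.48/2 = 0.24.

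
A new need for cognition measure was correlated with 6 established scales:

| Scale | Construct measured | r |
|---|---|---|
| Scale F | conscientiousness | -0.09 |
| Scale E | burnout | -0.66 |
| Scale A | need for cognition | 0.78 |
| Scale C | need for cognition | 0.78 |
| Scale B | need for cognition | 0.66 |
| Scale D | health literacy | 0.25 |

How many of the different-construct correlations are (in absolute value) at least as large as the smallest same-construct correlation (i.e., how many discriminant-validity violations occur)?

Convergent (same construct = need for cognition): Scale A, Scale C, Scale B.
Smallest convergent = 0.66. Discriminant |r|: 0.09, 0.66, 0.25; count ≥ 0.66 → 1.

1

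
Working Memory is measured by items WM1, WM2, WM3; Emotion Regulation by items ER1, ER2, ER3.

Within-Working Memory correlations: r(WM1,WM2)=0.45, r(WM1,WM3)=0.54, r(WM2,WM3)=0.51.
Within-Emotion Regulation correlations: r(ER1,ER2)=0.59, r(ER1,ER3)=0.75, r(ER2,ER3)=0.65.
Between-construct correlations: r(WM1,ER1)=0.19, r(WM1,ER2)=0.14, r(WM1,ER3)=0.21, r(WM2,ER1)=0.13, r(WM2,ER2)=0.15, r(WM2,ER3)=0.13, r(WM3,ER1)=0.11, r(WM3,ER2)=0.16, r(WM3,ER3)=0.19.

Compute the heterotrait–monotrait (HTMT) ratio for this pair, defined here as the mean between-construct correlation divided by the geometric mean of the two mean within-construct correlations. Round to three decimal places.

Mean heterotrait r = 1.41/9 = 0.1567.
Mean within-WM = 1.50/3 = 0.5000; mean within-ER = 1.99/3 = 0.6633.
Geometric mean = √(0.5000 × 0.6633) = 0.5759.
HTMT = 0.1567 / 0.5759 = 0.272.

0.272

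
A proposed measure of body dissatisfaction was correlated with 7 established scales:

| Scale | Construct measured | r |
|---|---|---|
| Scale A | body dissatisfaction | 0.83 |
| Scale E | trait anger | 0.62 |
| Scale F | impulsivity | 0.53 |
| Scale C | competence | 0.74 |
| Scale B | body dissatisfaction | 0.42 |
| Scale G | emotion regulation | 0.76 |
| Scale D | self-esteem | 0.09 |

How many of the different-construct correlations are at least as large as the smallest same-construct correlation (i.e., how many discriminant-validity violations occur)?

Convergent (same construct = body dissatisfaction): Scale A, Scale B.
Smallest convergent = 0.42. Discriminant values: 0.62, 0.53, 0.74, 0.76, 0.09; count ≥ 0.42 → 4.

4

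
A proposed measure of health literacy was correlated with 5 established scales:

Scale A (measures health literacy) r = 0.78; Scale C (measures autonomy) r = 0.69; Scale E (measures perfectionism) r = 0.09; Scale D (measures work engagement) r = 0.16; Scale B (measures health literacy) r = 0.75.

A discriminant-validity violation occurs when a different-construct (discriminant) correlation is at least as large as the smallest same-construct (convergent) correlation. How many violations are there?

Convergent (same construct = health literacy): Scale A, Scale B.
Smallest convergent = 0.75. Discriminant values: 0.69, 0.09, 0.16; count ≥ 0.75 → 0.

0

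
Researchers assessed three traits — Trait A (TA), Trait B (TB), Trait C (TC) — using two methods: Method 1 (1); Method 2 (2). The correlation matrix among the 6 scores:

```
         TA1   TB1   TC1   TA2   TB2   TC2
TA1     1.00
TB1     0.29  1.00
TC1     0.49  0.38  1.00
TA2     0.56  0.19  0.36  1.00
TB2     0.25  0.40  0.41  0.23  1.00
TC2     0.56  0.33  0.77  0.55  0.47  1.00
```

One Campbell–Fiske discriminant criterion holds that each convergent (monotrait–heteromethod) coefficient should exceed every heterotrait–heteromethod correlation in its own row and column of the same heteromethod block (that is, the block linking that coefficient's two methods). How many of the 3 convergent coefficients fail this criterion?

2

Checking each validity diagonal entry against its comparison values:
TA (methods 1·2): 0.56 vs {0.25, 0.19, 0.56, 0.36} → fail.
TB (methods 1·2): 0.40 vs {0.19, 0.25, 0.33, 0.41} → fail.
TC (methods 1·2): 0.77 vs {0.36, 0.56, 0.41, 0.33} → pass.
2 of 3 fail.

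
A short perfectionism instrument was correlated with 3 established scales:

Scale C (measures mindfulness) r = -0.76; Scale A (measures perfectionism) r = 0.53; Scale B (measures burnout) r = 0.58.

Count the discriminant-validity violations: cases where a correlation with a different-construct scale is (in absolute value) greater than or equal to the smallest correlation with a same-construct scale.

2

Convergent (same construct = perfectionism): Scale A.
Smallest convergent = 0.53. Discriminant |r|: 0.76, 0.58; count ≥ 0.53 → 2.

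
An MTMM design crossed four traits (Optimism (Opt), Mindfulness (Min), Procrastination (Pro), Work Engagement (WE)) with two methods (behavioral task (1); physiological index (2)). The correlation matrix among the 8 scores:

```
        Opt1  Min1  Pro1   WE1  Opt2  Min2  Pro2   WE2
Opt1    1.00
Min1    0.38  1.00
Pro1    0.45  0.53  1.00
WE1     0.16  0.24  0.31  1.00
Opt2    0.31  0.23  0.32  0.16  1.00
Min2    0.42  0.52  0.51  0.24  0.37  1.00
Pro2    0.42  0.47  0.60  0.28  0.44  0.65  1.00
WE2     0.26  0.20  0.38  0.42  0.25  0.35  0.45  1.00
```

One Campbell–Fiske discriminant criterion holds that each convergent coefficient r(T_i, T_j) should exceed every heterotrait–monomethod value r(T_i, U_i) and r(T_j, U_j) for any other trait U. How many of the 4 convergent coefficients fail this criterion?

4

Convergent coefficients and their comparison sets:
Opt (methods 1·2): 0.31 vs {0.38, 0.37, 0.45, 0.44, 0.16, 0.25} → fail.
Min (methods 1·2): 0.52 vs {0.38, 0.37, 0.53, 0.65, 0.24, 0.35} → fail.
Pro (methods 1·2): 0.60 vs {0.45, 0.44, 0.53, 0.65, 0.31, 0.45} → fail.
WE (methods 1·2): 0.42 vs {0.16, 0.25, 0.24, 0.35, 0.31, 0.45} → fail.
4 of 4 fail.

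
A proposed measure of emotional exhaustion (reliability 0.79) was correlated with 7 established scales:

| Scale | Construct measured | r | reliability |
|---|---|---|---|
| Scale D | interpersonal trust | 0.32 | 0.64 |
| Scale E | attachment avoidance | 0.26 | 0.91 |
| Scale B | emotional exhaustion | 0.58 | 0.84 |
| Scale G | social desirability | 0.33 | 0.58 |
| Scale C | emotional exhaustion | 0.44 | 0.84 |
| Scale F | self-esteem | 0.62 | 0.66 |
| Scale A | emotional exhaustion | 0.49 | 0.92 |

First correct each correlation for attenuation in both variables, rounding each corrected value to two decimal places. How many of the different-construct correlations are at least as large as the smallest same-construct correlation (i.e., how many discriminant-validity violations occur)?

Disattenuated r (r / √(r_scale · r_new)):
  Scale D (disc): 0.32 / √(0.64·0.79) = 0.45
  Scale E (disc): 0.26 / √(0.91·0.79) = 0.31
  Scale B (conv): 0.58 / √(0.84·0.79) = 0.71
  Scale G (disc): 0.33 / √(0.58·0.79) = 0.49
  Scale C (conv): 0.44 / √(0.84·0.79) = 0.54
  Scale F (disc): 0.62 / √(0.66·0.79) = 0.86
  Scale A (conv): 0.49 / √(0.92·0.79) = 0.57
Smallest convergent = 0.54. Discriminant values: 0.45, 0.31, 0.49, 0.86; count ≥ 0.54 → 1.

1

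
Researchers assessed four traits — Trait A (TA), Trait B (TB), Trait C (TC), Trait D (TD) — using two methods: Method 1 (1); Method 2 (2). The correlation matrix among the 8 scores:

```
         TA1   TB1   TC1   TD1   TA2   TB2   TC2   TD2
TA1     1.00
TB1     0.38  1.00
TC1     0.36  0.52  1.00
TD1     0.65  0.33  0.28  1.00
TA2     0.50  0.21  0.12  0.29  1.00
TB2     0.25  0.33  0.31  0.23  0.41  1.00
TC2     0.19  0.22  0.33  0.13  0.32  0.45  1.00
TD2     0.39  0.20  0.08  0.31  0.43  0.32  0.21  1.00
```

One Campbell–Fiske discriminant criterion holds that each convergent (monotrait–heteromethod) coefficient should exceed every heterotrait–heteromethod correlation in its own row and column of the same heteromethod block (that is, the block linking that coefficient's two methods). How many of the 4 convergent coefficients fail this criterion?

Checking each validity diagonal entry against its comparison values:
TA (methods 1·2): 0.50 vs {0.25, 0.21, 0.19, 0.12, 0.39, 0.29} → pass.
TB (methods 1·2): 0.33 vs {0.21, 0.25, 0.22, 0.31, 0.20, 0.23} → pass.
TC (methods 1·2): 0.33 vs {0.12, 0.19, 0.31, 0.22, 0.08, 0.13} → pass.
TD (methods 1·2): 0.31 vs {0.29, 0.39, 0.23, 0.20, 0.13, 0.08} → fail.
1 of 4 fail.

1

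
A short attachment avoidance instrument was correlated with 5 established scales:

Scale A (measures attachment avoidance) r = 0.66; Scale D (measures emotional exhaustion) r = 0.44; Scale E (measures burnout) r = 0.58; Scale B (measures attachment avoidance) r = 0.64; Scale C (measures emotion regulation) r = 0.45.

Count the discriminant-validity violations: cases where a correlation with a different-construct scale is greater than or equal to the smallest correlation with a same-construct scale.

Convergent (same construct = attachment avoidance): Scale A, Scale B.
Smallest convergent = 0.64. Discriminant values: 0.44, 0.58, 0.45; count ≥ 0.64 → 0.

0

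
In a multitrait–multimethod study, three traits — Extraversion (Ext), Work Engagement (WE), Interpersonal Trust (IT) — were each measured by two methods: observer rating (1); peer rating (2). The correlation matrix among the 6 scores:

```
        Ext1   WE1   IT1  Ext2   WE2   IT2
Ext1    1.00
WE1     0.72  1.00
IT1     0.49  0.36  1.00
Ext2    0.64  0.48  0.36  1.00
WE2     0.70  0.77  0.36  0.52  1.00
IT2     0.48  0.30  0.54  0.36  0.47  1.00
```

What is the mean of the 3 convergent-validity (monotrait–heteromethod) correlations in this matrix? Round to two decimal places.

Convergent values: 0.64, 0.77, 0.54; mean = 1.95/3 = 0.65.

0.65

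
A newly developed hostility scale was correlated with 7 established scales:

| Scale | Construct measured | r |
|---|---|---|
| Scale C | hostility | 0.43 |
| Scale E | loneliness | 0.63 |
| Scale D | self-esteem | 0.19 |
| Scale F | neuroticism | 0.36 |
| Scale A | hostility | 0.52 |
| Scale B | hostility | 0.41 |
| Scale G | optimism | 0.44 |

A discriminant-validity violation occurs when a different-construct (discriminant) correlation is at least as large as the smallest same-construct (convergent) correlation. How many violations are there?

Convergent (same construct = hostility): Scale C, Scale A, Scale B.
Smallest convergent = 0.41. Discriminant values: 0.63, 0.19, 0.36, 0.44; count ≥ 0.41 → 2.

2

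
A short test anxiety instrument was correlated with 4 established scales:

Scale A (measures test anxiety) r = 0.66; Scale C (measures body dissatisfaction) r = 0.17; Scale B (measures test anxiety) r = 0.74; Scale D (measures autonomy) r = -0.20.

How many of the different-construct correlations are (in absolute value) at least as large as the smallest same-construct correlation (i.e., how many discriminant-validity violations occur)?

Convergent (same construct = test anxiety): Scale A, Scale B.
Smallest convergent = 0.66. Discriminant |r|: 0.17, 0.20; count ≥ 0.66 → 0.

0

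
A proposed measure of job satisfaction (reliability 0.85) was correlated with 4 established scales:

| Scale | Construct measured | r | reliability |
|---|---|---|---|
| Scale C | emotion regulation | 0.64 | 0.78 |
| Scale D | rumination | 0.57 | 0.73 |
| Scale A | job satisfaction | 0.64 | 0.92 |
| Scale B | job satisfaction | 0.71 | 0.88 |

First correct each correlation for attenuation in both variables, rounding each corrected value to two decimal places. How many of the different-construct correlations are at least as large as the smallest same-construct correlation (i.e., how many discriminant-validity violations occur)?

2

Disattenuated r (r / √(r_scale · r_new)):
  Scale C (disc): 0.64 / √(0.78·0.85) = 0.79
  Scale D (disc): 0.57 / √(0.73·0.85) = 0.72
  Scale A (conv): 0.64 / √(0.92·0.85) = 0.72
  Scale B (conv): 0.71 / √(0.88·0.85) = 0.82
Smallest convergent = 0.72. Discriminant values: 0.79, 0.72; count ≥ 0.72 → 2.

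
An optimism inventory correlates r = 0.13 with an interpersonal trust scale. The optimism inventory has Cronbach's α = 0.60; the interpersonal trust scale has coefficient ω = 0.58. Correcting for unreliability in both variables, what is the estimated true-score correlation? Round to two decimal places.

r_true = r_obs / √(r_xx · r_yy) = 0.13 / √(0.60 × 0.58) = 0.13 / √0.3480 = 0.13 / 0.5899 ≈ 0.22.

0.22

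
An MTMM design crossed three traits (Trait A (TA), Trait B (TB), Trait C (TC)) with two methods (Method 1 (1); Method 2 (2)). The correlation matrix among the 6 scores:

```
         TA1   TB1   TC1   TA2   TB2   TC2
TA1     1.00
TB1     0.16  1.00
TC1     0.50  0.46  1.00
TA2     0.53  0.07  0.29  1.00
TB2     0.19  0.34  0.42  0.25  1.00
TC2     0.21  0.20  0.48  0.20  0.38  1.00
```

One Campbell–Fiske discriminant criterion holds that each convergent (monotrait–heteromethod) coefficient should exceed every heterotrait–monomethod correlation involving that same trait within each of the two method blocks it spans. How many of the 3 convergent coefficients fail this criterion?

Checking each validity diagonal entry against its comparison values:
TA (methods 1·2): 0.53 vs {0.16, 0.25, 0.50, 0.20} → pass.
TB (methods 1·2): 0.34 vs {0.16, 0.25, 0.46, 0.38} → fail.
TC (methods 1·2): 0.48 vs {0.50, 0.20, 0.46, 0.38} → fail.
2 of 3 fail.

2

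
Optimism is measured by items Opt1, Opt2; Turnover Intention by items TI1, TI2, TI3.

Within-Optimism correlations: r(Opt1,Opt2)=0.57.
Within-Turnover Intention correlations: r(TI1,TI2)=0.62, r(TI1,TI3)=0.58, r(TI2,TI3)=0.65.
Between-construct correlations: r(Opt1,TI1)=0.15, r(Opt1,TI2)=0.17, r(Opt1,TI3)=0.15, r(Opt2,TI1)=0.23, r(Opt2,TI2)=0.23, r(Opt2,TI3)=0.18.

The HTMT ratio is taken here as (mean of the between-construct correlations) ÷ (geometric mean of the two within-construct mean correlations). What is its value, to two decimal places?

Mean between = 1.11/6 = 0.1850.
Mean within-Opt = 0.57/1 = 0.5700; mean within-TI = 1.85/3 = 0.6167.
Geometric mean = √(0.5700 × 0.6167) = 0.5929.
HTMT = 0.1850 / 0.5929 = 0.31.

0.31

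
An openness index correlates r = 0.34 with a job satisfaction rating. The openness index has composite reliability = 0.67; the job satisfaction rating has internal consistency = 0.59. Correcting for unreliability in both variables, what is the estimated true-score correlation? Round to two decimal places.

r_true = r_obs / √(r_xx · r_yy) = 0.34 / √(0.67 × 0.59) = 0.34 / √0.3953 = 0.34 / 0.6287 ≈ 0.54.

0.54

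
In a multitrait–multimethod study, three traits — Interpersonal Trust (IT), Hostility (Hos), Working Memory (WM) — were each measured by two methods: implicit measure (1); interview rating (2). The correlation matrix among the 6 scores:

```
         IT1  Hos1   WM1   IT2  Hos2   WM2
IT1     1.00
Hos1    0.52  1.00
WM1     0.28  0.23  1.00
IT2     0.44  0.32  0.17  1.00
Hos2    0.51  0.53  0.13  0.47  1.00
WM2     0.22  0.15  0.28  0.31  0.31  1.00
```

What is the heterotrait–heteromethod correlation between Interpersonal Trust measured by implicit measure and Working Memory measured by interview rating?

Different traits and methods: r(IT1, WM2) = 0.22.

0.22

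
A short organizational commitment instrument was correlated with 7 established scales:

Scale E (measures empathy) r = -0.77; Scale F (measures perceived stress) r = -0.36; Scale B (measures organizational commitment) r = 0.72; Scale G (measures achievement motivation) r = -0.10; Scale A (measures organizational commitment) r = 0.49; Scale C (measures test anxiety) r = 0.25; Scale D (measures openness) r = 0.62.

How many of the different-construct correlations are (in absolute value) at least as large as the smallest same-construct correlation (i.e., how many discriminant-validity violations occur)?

Convergent (same construct = organizational commitment): Scale B, Scale A.
Smallest convergent = 0.49. Discriminant |r|: 0.77, 0.36, 0.10, 0.25, 0.62; count ≥ 0.49 → 2.

2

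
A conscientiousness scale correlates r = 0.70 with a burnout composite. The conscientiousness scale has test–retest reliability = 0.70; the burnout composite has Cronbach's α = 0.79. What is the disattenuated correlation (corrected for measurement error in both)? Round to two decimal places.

0.94

r_true = r_obs / √(r_xx · r_yy) = 0.70 / √(0.70 × 0.79) = 0.70 / √0.5530 = 0.70 / 0.7436 ≈ 0.94.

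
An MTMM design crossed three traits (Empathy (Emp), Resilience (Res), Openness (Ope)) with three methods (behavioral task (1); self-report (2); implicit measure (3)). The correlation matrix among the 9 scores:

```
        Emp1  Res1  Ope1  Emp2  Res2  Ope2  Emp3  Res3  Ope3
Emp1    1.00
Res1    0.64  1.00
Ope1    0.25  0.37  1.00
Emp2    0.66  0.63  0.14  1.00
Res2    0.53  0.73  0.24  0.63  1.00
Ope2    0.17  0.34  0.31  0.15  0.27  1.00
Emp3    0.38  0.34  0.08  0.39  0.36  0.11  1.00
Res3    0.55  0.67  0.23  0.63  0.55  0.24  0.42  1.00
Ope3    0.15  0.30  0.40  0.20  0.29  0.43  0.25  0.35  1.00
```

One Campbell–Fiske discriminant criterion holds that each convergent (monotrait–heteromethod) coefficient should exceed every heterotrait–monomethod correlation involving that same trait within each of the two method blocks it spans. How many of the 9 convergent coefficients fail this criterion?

Checking each validity diagonal entry against its comparison values:
Emp (methods 1·2): 0.66 vs {0.64, 0.63, 0.25, 0.15} → pass.
Emp (methods 1·3): 0.38 vs {0.64, 0.42, 0.25, 0.25} → fail.
Emp (methods 2·3): 0.39 vs {0.63, 0.42, 0.15, 0.25} → fail.
Res (methods 1·2): 0.73 vs {0.64, 0.63, 0.37, 0.27} → pass.
Res (methods 1·3): 0.67 vs {0.64, 0.42, 0.37, 0.35} → pass.
Res (methods 2·3): 0.55 vs {0.63, 0.42, 0.27, 0.35} → fail.
Ope (methods 1·2): 0.31 vs {0.25, 0.15, 0.37, 0.27} → fail.
Ope (methods 1·3): 0.40 vs {0.25, 0.25, 0.37, 0.35} → pass.
Ope (methods 2·3): 0.43 vs {0.15, 0.25, 0.27, 0.35} → pass.
4 of 9 fail.

4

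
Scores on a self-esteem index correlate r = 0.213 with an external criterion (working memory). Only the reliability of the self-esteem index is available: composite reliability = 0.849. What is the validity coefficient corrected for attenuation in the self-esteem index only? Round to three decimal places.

Single correction: r_c = r_obs / √r_xx = 0.213 / √0.849 = 0.213 / 0.9214 ≈ 0.231.

0.231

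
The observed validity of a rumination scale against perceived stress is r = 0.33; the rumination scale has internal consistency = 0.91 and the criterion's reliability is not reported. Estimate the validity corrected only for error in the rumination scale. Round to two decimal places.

0.35

Single correction: r_c = r_obs / √r_xx = 0.33 / √0.91 = 0.33 / 0.9539 ≈ 0.35.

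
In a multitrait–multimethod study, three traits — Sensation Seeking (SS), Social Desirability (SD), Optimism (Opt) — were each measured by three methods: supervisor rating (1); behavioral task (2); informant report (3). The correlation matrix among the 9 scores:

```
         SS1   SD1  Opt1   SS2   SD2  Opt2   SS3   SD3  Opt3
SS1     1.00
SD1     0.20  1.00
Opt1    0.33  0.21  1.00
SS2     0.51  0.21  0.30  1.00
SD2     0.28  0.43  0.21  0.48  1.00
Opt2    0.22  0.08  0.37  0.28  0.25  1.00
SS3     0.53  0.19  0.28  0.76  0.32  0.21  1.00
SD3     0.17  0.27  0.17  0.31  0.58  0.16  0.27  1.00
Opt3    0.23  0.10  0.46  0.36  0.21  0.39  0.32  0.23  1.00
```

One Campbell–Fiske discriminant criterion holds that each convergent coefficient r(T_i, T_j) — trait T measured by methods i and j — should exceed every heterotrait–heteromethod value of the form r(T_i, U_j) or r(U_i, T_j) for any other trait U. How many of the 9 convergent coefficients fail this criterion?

Checking each validity diagonal entry against its comparison values:
SS (methods 1·2): 0.51 vs {0.28, 0.21, 0.22, 0.30} → pass.
SS (methods 1·3): 0.53 vs {0.17, 0.19, 0.23, 0.28} → pass.
SS (methods 2·3): 0.76 vs {0.31, 0.32, 0.36, 0.21} → pass.
SD (methods 1·2): 0.43 vs {0.21, 0.28, 0.08, 0.21} → pass.
SD (methods 1·3): 0.27 vs {0.19, 0.17, 0.10, 0.17} → pass.
SD (methods 2·3): 0.58 vs {0.32, 0.31, 0.21, 0.16} → pass.
Opt (methods 1·2): 0.37 vs {0.30, 0.22, 0.21, 0.08} → pass.
Opt (methods 1·3): 0.46 vs {0.28, 0.23, 0.17, 0.10} → pass.
Opt (methods 2·3): 0.39 vs {0.21, 0.36, 0.16, 0.21} → pass.
0 of 9 fail.

0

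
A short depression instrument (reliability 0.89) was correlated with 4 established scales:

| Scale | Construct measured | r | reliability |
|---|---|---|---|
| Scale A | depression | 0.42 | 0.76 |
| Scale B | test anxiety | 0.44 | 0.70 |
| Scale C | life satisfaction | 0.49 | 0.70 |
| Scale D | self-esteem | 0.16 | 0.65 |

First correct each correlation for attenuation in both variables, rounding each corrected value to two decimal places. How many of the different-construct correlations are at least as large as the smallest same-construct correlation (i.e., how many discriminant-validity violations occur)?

Disattenuated r (r / √(r_scale · r_new)):
  Scale A (conv): 0.42 / √(0.76·0.89) = 0.51
  Scale B (disc): 0.44 / √(0.70·0.89) = 0.56
  Scale C (disc): 0.49 / √(0.70·0.89) = 0.62
  Scale D (disc): 0.16 / √(0.65·0.89) = 0.21
Smallest convergent = 0.51. Discriminant values: 0.56, 0.62, 0.21; count ≥ 0.51 → 2.

2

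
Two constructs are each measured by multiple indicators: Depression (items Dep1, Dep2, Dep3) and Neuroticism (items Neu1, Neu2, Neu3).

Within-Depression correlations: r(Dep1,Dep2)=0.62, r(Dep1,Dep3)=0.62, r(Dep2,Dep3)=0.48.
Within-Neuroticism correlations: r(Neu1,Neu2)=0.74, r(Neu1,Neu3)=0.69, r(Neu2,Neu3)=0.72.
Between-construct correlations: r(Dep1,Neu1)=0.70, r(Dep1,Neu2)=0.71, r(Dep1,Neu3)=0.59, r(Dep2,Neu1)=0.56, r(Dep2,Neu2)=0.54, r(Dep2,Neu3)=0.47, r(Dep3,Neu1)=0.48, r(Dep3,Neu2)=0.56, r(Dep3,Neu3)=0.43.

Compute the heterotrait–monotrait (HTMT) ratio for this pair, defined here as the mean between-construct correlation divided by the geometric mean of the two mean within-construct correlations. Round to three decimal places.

Mean between = 5.04/9 = 0.5600.
Mean within-Dep = 1.72/3 = 0.5733; mean within-Neu = 2.15/3 = 0.7167.
Geometric mean = √(0.5733 × 0.7167) = 0.6410.
HTMT = 0.5600 / 0.6410 = 0.874.

0.874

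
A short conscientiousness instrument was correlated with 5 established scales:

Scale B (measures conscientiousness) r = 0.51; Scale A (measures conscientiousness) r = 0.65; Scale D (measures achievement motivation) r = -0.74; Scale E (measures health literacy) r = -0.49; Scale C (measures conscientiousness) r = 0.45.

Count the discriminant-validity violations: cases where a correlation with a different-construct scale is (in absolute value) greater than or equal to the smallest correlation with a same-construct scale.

Convergent (same construct = conscientiousness): Scale B, Scale A, Scale C.
Smallest convergent = 0.45. Discriminant |r|: 0.74, 0.49; count ≥ 0.45 → 2.

2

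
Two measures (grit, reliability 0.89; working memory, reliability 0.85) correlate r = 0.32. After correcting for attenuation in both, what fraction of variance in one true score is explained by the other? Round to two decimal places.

Disattenuated r = 0.32 / √(0.89 × 0.85) = 0.32 / 0.8698 = 0.3679.
Shared true-score variance = 0.3679² = 0.1354 ≈ 0.14.

0.14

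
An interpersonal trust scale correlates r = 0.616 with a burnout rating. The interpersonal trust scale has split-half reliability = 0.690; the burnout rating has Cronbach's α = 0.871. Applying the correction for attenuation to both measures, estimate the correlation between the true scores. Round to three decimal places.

0.795

r_true = r_obs / √(r_xx · r_yy) = 0.616 / √(0.690 × 0.871) = 0.616 / √0.600990 = 0.616 / 0.7752 ≈ 0.795.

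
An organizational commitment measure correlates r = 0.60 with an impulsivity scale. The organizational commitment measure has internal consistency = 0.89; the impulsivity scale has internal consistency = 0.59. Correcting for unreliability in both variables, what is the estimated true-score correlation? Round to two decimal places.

r_true = r_obs / √(r_xx · r_yy) = 0.60 / √(0.89 × 0.59) = 0.60 / √0.5251 = 0.60 / 0.7246 ≈ 0.83.

0.83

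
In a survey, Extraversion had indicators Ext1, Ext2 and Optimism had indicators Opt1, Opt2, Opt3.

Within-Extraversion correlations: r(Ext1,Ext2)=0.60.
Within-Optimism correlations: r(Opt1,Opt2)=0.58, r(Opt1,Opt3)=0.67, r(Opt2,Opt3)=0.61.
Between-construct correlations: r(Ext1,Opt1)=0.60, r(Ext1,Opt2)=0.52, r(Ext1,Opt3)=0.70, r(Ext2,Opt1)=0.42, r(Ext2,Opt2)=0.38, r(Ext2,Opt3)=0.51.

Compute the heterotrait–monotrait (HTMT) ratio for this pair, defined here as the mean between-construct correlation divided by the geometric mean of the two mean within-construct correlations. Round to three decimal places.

Mean heterotrait r = 3.13/6 = 0.5217.
Mean within-Ext = 0.60/1 = 0.6000; mean within-Opt = 1.86/3 = 0.6200.
Geometric mean = √(0.6000 × 0.6200) = 0.6099.
HTMT = 0.5217 / 0.6099 = 0.855.

0.855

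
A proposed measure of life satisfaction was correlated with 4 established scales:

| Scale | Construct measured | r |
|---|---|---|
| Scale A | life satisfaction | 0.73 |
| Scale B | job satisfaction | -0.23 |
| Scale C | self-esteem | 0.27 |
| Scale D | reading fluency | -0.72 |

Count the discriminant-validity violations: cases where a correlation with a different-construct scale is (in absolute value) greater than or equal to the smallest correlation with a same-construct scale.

Convergent (same construct = life satisfaction): Scale A.
Smallest convergent = 0.73. Discriminant |r|: 0.23, 0.27, 0.72; count ≥ 0.73 → 0.

0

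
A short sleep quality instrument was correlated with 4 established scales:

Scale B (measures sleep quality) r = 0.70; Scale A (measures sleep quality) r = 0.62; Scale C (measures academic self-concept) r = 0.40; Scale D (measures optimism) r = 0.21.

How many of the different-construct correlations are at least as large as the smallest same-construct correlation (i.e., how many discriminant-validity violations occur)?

Convergent (same construct = sleep quality): Scale B, Scale A.
Smallest convergent = 0.62. Discriminant values: 0.40, 0.21; count ≥ 0.62 → 0.

0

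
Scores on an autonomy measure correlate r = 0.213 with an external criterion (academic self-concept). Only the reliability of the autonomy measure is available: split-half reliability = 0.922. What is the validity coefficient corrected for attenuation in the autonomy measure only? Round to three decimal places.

Single correction: r_c = r_obs / √r_xx = 0.213 / √0.922 = 0.213 / 0.9602 ≈ 0.222.

0.222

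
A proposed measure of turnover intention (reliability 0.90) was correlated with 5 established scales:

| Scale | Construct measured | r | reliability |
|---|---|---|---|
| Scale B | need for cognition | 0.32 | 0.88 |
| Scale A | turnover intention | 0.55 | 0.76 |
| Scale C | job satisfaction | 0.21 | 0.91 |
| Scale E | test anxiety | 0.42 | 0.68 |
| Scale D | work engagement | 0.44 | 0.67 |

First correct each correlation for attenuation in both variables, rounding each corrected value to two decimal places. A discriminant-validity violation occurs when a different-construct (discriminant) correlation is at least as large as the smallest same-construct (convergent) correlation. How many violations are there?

0

Disattenuated r (r / √(r_scale · r_new)):
  Scale B (disc): 0.32 / √(0.88·0.90) = 0.36
  Scale A (conv): 0.55 / √(0.76·0.90) = 0.67
  Scale C (disc): 0.21 / √(0.91·0.90) = 0.23
  Scale E (disc): 0.42 / √(0.68·0.90) = 0.54
  Scale D (disc): 0.44 / √(0.67·0.90) = 0.57
Smallest convergent = 0.67. Discriminant values: 0.36, 0.23, 0.54, 0.57; count ≥ 0.67 → 0.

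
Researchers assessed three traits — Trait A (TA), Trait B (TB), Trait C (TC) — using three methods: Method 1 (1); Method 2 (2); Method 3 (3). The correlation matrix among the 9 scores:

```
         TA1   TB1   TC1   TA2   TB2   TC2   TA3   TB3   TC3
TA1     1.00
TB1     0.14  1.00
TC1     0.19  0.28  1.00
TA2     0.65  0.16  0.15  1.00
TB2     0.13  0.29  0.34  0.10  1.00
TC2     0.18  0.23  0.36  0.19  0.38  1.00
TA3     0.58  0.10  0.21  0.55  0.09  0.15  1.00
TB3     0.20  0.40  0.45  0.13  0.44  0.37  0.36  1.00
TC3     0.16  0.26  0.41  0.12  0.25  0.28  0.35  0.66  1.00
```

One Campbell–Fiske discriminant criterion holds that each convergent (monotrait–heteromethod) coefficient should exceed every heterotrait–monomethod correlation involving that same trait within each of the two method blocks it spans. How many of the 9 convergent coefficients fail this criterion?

6

Checking each validity diagonal entry against its comparison values:
TA (methods 1·2): 0.65 vs {0.14, 0.10, 0.19, 0.19} → pass.
TA (methods 1·3): 0.58 vs {0.14, 0.36, 0.19, 0.35} → pass.
TA (methods 2·3): 0.55 vs {0.10, 0.36, 0.19, 0.35} → pass.
TB (methods 1·2): 0.29 vs {0.14, 0.10, 0.28, 0.38} → fail.
TB (methods 1·3): 0.40 vs {0.14, 0.36, 0.28, 0.66} → fail.
TB (methods 2·3): 0.44 vs {0.10, 0.36, 0.38, 0.66} → fail.
TC (methods 1·2): 0.36 vs {0.19, 0.19, 0.28, 0.38} → fail.
TC (methods 1·3): 0.41 vs {0.19, 0.35, 0.28, 0.66} → fail.
TC (methods 2·3): 0.28 vs {0.19, 0.35, 0.38, 0.66} → fail.
6 of 9 fail.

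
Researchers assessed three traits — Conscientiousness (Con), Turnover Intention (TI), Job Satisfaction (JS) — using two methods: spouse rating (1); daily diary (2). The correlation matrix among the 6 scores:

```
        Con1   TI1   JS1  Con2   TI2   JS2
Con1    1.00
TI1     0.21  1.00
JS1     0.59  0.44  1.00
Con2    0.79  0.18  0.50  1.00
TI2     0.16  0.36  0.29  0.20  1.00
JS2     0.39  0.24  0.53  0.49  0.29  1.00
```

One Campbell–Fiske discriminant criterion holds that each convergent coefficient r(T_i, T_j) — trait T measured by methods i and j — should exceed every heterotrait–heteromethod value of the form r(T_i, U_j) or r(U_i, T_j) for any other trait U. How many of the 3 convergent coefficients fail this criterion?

0

Each convergent coefficient versus the relevant comparison correlations:
Con (methods 1·2): 0.79 vs {0.16, 0.18, 0.39, 0.50} → pass.
TI (methods 1·2): 0.36 vs {0.18, 0.16, 0.24, 0.29} → pass.
JS (methods 1·2): 0.53 vs {0.50, 0.39, 0.29, 0.24} → pass.
0 of 3 fail.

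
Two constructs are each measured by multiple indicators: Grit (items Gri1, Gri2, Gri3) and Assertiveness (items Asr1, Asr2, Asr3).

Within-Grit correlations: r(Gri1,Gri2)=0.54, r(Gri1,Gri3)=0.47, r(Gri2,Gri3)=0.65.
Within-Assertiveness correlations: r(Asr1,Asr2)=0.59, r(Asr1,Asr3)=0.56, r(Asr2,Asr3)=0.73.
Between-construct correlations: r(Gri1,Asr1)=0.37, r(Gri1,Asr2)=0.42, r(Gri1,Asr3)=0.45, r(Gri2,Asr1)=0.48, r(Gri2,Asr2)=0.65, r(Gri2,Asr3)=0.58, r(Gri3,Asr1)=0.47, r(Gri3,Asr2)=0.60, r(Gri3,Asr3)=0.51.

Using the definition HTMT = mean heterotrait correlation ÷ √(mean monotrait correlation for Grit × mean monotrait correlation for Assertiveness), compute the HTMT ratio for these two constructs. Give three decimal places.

Between-construct mean = 4.53/9 = 0.5033.
Mean within-Gri = 1.66/3 = 0.5533; mean within-Asr = 1.88/3 = 0.6267.
Geometric mean = √(0.5533 × 0.6267) = 0.5889.
HTMT = 0.5033 / 0.5889 = 0.855.

0.855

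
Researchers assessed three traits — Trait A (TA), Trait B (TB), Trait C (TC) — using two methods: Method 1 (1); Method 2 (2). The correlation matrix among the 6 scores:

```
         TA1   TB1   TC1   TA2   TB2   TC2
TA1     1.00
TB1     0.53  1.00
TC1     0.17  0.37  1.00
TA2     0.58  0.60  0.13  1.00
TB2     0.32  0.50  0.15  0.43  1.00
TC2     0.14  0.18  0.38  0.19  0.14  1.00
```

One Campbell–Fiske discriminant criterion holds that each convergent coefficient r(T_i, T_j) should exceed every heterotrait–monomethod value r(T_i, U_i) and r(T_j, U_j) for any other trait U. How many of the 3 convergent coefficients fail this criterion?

1

Checking each validity diagonal entry against its comparison values:
TA (methods 1·2): 0.58 vs {0.53, 0.43, 0.17, 0.19} → pass.
TB (methods 1·2): 0.50 vs {0.53, 0.43, 0.37, 0.14} → fail.
TC (methods 1·2): 0.38 vs {0.17, 0.19, 0.37, 0.14} → pass.
1 of 3 fail.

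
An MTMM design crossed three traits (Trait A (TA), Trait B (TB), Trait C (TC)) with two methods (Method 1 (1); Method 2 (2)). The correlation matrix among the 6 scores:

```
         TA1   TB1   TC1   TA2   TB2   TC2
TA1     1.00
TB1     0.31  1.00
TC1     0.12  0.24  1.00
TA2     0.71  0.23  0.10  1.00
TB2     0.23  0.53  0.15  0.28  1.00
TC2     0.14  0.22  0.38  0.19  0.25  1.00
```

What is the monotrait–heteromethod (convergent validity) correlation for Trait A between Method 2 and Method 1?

0.71

Same trait (TA), different methods: r(TA2, TA1) = 0.71.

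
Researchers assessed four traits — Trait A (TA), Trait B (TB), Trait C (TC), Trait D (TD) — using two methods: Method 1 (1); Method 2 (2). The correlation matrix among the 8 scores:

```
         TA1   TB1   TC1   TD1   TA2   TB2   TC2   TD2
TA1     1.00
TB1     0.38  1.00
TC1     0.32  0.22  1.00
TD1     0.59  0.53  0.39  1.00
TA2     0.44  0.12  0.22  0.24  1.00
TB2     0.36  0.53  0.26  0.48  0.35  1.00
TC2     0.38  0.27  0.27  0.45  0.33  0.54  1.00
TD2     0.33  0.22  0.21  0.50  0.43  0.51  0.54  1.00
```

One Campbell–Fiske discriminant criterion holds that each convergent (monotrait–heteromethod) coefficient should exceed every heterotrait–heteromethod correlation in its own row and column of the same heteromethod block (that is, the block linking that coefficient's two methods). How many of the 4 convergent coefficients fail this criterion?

Each convergent coefficient versus the relevant comparison correlations:
TA (methods 1·2): 0.44 vs {0.36, 0.12, 0.38, 0.22, 0.33, 0.24} → pass.
TB (methods 1·2): 0.53 vs {0.12, 0.36, 0.27, 0.26, 0.22, 0.48} → pass.
TC (methods 1·2): 0.27 vs {0.22, 0.38, 0.26, 0.27, 0.21, 0.45} → fail.
TD (methods 1·2): 0.50 vs {0.24, 0.33, 0.48, 0.22, 0.45, 0.21} → pass.
1 of 4 fail.

1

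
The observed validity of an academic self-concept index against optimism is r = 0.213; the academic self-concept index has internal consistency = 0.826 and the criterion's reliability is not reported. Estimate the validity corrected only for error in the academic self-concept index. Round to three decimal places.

Single correction: r_c = r_obs / √r_xx = 0.213 / √0.826 = 0.213 / 0.9088 ≈ 0.234.

0.234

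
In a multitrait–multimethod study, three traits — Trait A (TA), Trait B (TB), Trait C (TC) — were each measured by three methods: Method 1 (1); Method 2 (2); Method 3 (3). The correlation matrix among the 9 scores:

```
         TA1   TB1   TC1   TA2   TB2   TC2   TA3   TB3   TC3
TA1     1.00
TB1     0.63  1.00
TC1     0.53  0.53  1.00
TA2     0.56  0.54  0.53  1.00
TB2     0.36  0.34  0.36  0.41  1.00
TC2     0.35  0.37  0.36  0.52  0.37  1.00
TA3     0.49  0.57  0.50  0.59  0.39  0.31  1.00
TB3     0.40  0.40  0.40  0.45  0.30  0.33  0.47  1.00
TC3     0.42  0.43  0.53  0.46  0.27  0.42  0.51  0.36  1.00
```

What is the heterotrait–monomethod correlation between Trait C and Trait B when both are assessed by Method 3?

Different traits, same method: r(TC3, TB3) = 0.36.

0.36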